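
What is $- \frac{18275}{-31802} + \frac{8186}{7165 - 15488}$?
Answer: $- \frac{108228347}{264688046} \approx -0.40889$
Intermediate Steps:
$- \frac{18275}{-31802} + \frac{8186}{7165 - 15488} = \left(-18275\right) \left(- \frac{1}{31802}\right) + \frac{8186}{7165 - 15488} = \frac{18275}{31802} + \frac{8186}{-8323} = \frac{18275}{31802} + 8186 \left(- \frac{1}{8323}\right) = \frac{18275}{31802} - \frac{8186}{8323} = - \frac{108228347}{264688046}$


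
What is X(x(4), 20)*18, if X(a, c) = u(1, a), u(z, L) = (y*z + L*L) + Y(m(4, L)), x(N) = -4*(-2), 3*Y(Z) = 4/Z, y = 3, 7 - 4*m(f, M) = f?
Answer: 1238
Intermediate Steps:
m(f, M) = 7/4 - f/4
Y(Z) = 4/(3*Z) (Y(Z) = (4/Z)/3 = 4/(3*Z))
x(N) = 8
u(z, L) = 16/9 + L² + 3*z (u(z, L) = (3*z + L*L) + 4/(3*(7/4 - ¼*4)) = (3*z + L²) + 4/(3*(7/4 - 1)) = (L² + 3*z) + 4/(3*(¾)) = (L² + 3*z) + (4/3)*(4/3) = (L² + 3*z) + 16/9 = 16/9 + L² + 3*z)
X(a, c) = 43/9 + a² (X(a, c) = 16/9 + a² + 3*1 = 16/9 + a² + 3 = 43/9 + a²)
X(x(4), 20)*18 = (43/9 + 8²)*18 = (43/9 + 64)*18 = (619/9)*18 = 1238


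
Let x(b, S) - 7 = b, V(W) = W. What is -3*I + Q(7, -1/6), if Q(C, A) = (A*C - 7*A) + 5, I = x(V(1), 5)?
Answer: -19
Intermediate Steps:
x(b, S) = 7 + b
I = 8 (I = 7 + 1 = 8)
Q(C, A) = 5 - 7*A + A*C (Q(C, A) = (-7*A + A*C) + 5 = 5 - 7*A + A*C)
-3*I + Q(7, -1/6) = -3*8 + (5 - (-7)/6 - 1/6*7) = -24 + (5 - (-7)/6 - 1*⅙*7) = -24 + (5 - 7*(-⅙) - ⅙*7) = -24 + (5 + 7/6 - 7/6) = -24 + 5 = -19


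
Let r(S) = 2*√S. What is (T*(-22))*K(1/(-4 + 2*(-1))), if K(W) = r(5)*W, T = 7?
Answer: 154*√5/3 ≈ 114.78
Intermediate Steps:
K(W) = 2*W*√5 (K(W) = (2*√5)*W = 2*W*√5)
(T*(-22))*K(1/(-4 + 2*(-1))) = (7*(-22))*(2*√5/(-4 + 2*(-1))) = -308*√5/(-4 - 2) = -308*√5/(-6) = -308*(-1)*√5/6 = -(-154)*√5/3 = 154*√5/3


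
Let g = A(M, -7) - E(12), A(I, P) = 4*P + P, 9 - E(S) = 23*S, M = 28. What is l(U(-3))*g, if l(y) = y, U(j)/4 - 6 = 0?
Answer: 5568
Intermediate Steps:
U(j) = 24 (U(j) = 24 + 4*0 = 24 + 0 = 24)
E(S) = 9 - 23*S
A(I, P) = 5*P
g = 232 (g = 5*(-7) - (9 - 23*12) = -35 - (9 - 276) = -35 - 1*(-267) = -35 + 267 = 232)
l(U(-3))*g = 24*232 = 5568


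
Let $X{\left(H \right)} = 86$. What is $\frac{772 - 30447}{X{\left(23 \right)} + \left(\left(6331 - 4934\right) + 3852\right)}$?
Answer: $- \frac{5935}{1067} \approx -5.5623$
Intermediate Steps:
$\frac{772 - 30447}{X{\left(23 \right)} + \left(\left(6331 - 4934\right) + 3852\right)} = \frac{772 - 30447}{86 + \left(\left(6331 - 4934\right) + 3852\right)} = - \frac{29675}{86 + \left(1397 + 3852\right)} = - \frac{29675}{86 + 5249} = - \frac{29675}{5335} = \left(-29675\right) \frac{1}{5335} = - \frac{5935}{1067}$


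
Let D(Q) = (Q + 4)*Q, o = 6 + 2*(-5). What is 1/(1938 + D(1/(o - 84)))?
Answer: 7744/15007521 ≈ 0.00051601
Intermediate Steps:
o = -4 (o = 6 - 10 = -4)
D(Q) = Q*(4 + Q) (D(Q) = (4 + Q)*Q = Q*(4 + Q))
1/(1938 + D(1/(o - 84))) = 1/(1938 + (4 + 1/(-4 - 84))/(-4 - 84)) = 1/(1938 + (4 + 1/(-88))/(-88)) = 1/(1938 - (4 - 1/88)/88) = 1/(1938 - 1/88*351/88) = 1/(1938 - 351/7744) = 1/(15007521/7744) = 7744/15007521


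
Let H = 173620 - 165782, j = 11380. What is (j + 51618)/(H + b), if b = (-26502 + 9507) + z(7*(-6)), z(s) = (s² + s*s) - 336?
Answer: -62998/5965 ≈ -10.561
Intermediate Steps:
H = 7838
z(s) = -336 + 2*s² (z(s) = (s² + s²) - 336 = 2*s² - 336 = -336 + 2*s²)
b = -13803 (b = (-26502 + 9507) + (-336 + 2*(7*(-6))²) = -16995 + (-336 + 2*(-42)²) = -16995 + (-336 + 2*1764) = -16995 + (-336 + 3528) = -16995 + 3192 = -13803)
(j + 51618)/(H + b) = (11380 + 51618)/(7838 - 13803) = 62998/(-5965) = 62998*(-1/5965) = -62998/5965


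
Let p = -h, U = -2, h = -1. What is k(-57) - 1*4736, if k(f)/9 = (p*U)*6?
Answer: -4844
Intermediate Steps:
p = 1 (p = -1*(-1) = 1)
k(f) = -108 (k(f) = 9*((1*(-2))*6) = 9*(-2*6) = 9*(-12) = -108)
k(-57) - 1*4736 = -108 - 1*4736 = -108 - 4736 = -4844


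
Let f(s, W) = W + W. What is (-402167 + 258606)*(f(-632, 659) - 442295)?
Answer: 63307099097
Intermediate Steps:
f(s, W) = 2*W
(-402167 + 258606)*(f(-632, 659) - 442295) = (-402167 + 258606)*(2*659 - 442295) = -143561*(1318 - 442295) = -143561*(-440977) = 63307099097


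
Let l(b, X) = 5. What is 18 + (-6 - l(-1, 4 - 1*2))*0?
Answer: 18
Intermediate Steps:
18 + (-6 - l(-1, 4 - 1*2))*0 = 18 + (-6 - 1*5)*0 = 18 + (-6 - 5)*0 = 18 - 11*0 = 18 + 0 = 18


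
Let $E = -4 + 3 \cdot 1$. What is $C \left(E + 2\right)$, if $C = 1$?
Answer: $1$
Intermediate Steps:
$E = -1$ ($E = -4 + 3 = -1$)
$C \left(E + 2\right) = 1 \left(-1 + 2\right) = 1 \cdot 1 = 1$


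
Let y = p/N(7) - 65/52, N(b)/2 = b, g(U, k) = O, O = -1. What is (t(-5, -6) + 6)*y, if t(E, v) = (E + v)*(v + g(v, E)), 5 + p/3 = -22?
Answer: -16351/28 ≈ -583.96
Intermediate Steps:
g(U, k) = -1
p = -81 (p = -15 + 3*(-22) = -15 - 66 = -81)
N(b) = 2*b
t(E, v) = (-1 + v)*(E + v) (t(E, v) = (E + v)*(v - 1) = (E + v)*(-1 + v) = (-1 + v)*(E + v))
y = -197/28 (y = -81/(2*7) - 65/52 = -81/14 - 65*1/52 = -81*1/14 - 5/4 = -81/14 - 5/4 = -197/28 ≈ -7.0357)
(t(-5, -6) + 6)*y = (((-6)² - 1*(-5) - 1*(-6) - 5*(-6)) + 6)*(-197/28) = ((36 + 5 + 6 + 30) + 6)*(-197/28) = (77 + 6)*(-197/28) = 83*(-197/28) = -16351/28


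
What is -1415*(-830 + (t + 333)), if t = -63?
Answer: 792400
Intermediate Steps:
-1415*(-830 + (t + 333)) = -1415*(-830 + (-63 + 333)) = -1415*(-830 + 270) = -1415*(-560) = 792400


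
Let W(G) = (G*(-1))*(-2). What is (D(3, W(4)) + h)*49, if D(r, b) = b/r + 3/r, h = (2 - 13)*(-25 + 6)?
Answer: 31262/3 ≈ 10421.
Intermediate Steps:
W(G) = 2*G (W(G) = -G*(-2) = 2*G)
h = 209 (h = -11*(-19) = 209)
D(r, b) = 3/r + b/r
(D(3, W(4)) + h)*49 = ((3 + 2*4)/3 + 209)*49 = ((3 + 8)/3 + 209)*49 = ((1/3)*11 + 209)*49 = (11/3 + 209)*49 = (638/3)*49 = 31262/3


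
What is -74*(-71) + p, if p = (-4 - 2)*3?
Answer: 5236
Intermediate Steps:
p = -18 (p = -6*3 = -18)
-74*(-71) + p = -74*(-71) - 18 = 5254 - 18 = 5236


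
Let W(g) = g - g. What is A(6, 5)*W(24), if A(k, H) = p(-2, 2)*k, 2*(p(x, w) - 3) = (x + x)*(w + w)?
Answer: 0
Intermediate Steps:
p(x, w) = 3 + 2*w*x (p(x, w) = 3 + ((x + x)*(w + w))/2 = 3 + ((2*x)*(2*w))/2 = 3 + (4*w*x)/2 = 3 + 2*w*x)
W(g) = 0
A(k, H) = -5*k (A(k, H) = (3 + 2*2*(-2))*k = (3 - 8)*k = -5*k)
A(6, 5)*W(24) = -5*6*0 = -30*0 = 0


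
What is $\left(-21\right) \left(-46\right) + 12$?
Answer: $978$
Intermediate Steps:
$\left(-21\right) \left(-46\right) + 12 = 966 + 12 = 978$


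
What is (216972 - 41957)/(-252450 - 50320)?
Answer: -2059/3562 ≈ -0.57805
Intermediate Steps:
(216972 - 41957)/(-252450 - 50320) = 175015/(-302770) = 175015*(-1/302770) = -2059/3562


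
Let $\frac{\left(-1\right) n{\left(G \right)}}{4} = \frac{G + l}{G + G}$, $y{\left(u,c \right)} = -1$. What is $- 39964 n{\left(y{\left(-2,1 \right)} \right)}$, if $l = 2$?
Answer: $-79928$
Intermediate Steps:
$n{\left(G \right)} = - \frac{2 \left(2 + G\right)}{G}$ ($n{\left(G \right)} = - 4 \frac{G + 2}{G + G} = - 4 \frac{2 + G}{2 G} = - \frac{2 \left(2 + G\right)}{G}$)
$- 39964 n{\left(y{\left(-2,1 \right)} \right)} = - 39964 \left(-2 - \frac{4}{-1}\right) = - 39964 \left(-2 - -4\right) = - 39964 \left(-2 + 4\right) = \left(-39964\right) 2 = -79928$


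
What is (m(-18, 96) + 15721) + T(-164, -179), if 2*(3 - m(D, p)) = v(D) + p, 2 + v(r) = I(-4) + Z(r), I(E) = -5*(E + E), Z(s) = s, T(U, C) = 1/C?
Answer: 2804213/179 ≈ 15666.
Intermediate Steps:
I(E) = -10*E
v(r) = 38 + r (v(r) = -2 + (-10*(-4) + r) = -2 + (40 + r) = 38 + r)
m(D, p) = -16 - D/2 - p/2 (m(D, p) = 3 - ((38 + D) + p)/2 = 3 - (38 + D + p)/2 = 3 + (-19 - D/2 - p/2) = -16 - D/2 - p/2)
(m(-18, 96) + 15721) + T(-164, -179) = ((-16 - 1/2*(-18) - 1/2*96) + 15721) + 1/(-179) = ((-16 + 9 - 48) + 15721) - 1/179 = (-55 + 15721) - 1/179 = 15666 - 1/179 = 2804213/179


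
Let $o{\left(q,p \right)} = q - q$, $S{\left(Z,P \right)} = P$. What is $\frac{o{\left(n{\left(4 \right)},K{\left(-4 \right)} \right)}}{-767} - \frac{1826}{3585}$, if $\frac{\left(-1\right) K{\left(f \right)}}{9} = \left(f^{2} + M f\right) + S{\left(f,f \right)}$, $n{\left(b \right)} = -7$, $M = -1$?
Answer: $- \frac{1826}{3585} \approx -0.50934$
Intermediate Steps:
$K{\left(f \right)} = - 9 f^{2}$ ($K{\left(f \right)} = - 9 \left(\left(f^{2} - f\right) + f\right) = - 9 f^{2}$)
$o{\left(q,p \right)} = 0$
$\frac{o{\left(n{\left(4 \right)},K{\left(-4 \right)} \right)}}{-767} - \frac{1826}{3585} = \frac{0}{-767} - \frac{1826}{3585} = 0 \left(- \frac{1}{767}\right) - \frac{1826}{3585} = 0 - \frac{1826}{3585} = - \frac{1826}{3585}$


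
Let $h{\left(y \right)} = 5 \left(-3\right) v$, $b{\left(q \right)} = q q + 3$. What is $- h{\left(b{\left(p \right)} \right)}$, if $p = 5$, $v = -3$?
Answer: $-45$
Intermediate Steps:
$b{\left(q \right)} = 3 + q^{2}$ ($b{\left(q \right)} = q^{2} + 3 = 3 + q^{2}$)
$h{\left(y \right)} = 45$ ($h{\left(y \right)} = 5 \left(-3\right) \left(-3\right) = \left(-15\right) \left(-3\right) = 45$)
$- h{\left(b{\left(p \right)} \right)} = \left(-1\right) 45 = -45$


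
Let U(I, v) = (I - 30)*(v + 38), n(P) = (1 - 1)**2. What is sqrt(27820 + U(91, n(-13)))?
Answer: sqrt(30138) ≈ 173.60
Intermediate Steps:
n(P) = 0 (n(P) = 0**2 = 0)
U(I, v) = (-30 + I)*(38 + v)
sqrt(27820 + U(91, n(-13))) = sqrt(27820 + (-1140 - 30*0 + 38*91 + 91*0)) = sqrt(27820 + (-1140 + 0 + 3458 + 0)) = sqrt(27820 + 2318) = sqrt(30138)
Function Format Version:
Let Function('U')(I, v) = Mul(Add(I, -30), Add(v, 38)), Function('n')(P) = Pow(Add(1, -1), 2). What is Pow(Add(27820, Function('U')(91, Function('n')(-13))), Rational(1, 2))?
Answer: Pow(30138, Rational(1, 2)) ≈ 173.60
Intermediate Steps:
Function('n')(P) = 0 (Function('n')(P) = Pow(0, 2) = 0)
Function('U')(I, v) = Mul(Add(-30, I), Add(38, v))
Pow(Add(27820, Function('U')(91, Function('n')(-13))), Rational(1, 2)) = Pow(Add(27820, Add(-1140, Mul(-30, 0), Mul(38, 91), Mul(91, 0))), Rational(1, 2)) = Pow(Add(27820, Add(-1140, 0, 3458, 0)), Rational(1, 2)) = Pow(Add(27820, 2318), Rational(1, 2)) = Pow(30138, Rational(1, 2))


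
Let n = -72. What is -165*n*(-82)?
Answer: -974160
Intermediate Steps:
-165*n*(-82) = -165*(-72)*(-82) = 11880*(-82) = -974160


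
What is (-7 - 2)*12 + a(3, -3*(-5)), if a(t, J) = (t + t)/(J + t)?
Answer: -323/3 ≈ -107.67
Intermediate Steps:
a(t, J) = 2*t/(J + t) (a(t, J) = (2*t)/(J + t) = 2*t/(J + t))
(-7 - 2)*12 + a(3, -3*(-5)) = (-7 - 2)*12 + 2*3/(-3*(-5) + 3) = -9*12 + 2*3/(15 + 3) = -108 + 2*3/18 = -108 + 2*3*(1/18) = -108 + ⅓ = -323/3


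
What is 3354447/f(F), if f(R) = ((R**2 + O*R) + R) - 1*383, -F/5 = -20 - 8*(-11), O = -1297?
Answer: 3354447/555857 ≈ 6.0347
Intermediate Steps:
F = -340 (F = -5*(-20 - 8*(-11)) = -5*(-20 + 88) = -5*68 = -340)
f(R) = -383 + R**2 - 1296*R (f(R) = ((R**2 - 1297*R) + R) - 1*383 = (R**2 - 1296*R) - 383 = -383 + R**2 - 1296*R)
3354447/f(F) = 3354447/(-383 + (-340)**2 - 1296*(-340)) = 3354447/(-383 + 115600 + 440640) = 3354447/555857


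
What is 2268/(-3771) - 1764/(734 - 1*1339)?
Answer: 586656/253495 ≈ 2.3143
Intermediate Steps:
2268/(-3771) - 1764/(734 - 1*1339) = 2268*(-1/3771) - 1764/(734 - 1339) = -252/419 - 1764/(-605) = -252/419 - 1764*(-1/605) = -252/419 + 1764/605 = 586656/253495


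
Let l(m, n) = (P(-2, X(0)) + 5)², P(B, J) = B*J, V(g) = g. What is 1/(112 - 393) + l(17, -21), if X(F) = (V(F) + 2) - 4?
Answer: 22760/281 ≈ 80.996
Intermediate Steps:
X(F) = -2 + F (X(F) = (F + 2) - 4 = (2 + F) - 4 = -2 + F)
l(m, n) = 81 (l(m, n) = (-2*(-2 + 0) + 5)² = (-2*(-2) + 5)² = (4 + 5)² = 9² = 81)
1/(112 - 393) + l(17, -21) = 1/(112 - 393) + 81 = 1/(-281) + 81 = -1/281 + 81 = 22760/281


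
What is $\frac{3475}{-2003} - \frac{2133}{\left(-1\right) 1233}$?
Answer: $- \frac{1364}{274411} \approx -0.0049706$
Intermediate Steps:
$\frac{3475}{-2003} - \frac{2133}{\left(-1\right) 1233} = 3475 \left(- \frac{1}{2003}\right) - \frac{2133}{-1233} = - \frac{3475}{2003} - - \frac{237}{137} = - \frac{3475}{2003} + \frac{237}{137} = - \frac{1364}{274411}$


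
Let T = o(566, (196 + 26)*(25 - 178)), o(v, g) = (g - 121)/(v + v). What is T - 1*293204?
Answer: -331941015/1132 ≈ -2.9323e+5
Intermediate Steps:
o(v, g) = (-121 + g)/(2*v) (o(v, g) = (-121 + g)/((2*v)) = (-121 + g)*(1/(2*v)) = (-121 + g)/(2*v))
T = -34087/1132 (T = (½)*(-121 + (196 + 26)*(25 - 178))/566 = (½)*(1/566)*(-121 + 222*(-153)) = (½)*(1/566)*(-121 - 33966) = (½)*(1/566)*(-34087) = -34087/1132 ≈ -30.112)
T - 1*293204 = -34087/1132 - 1*293204 = -34087/1132 - 293204 = -331941015/1132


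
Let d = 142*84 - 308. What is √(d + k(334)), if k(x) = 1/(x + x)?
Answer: √1296280887/334 ≈ 107.80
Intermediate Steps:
d = 11620 (d = 11928 - 308 = 11620)
k(x) = 1/(2*x)
√(d + k(334)) = √(11620 + (½)/334) = √(11620 + (½)*(1/334)) = √(11620 + 1/668) = √(7762161/668) = √1296280887/334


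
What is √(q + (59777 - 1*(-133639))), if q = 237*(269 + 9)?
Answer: √259302 ≈ 509.22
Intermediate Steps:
q = 65886 (q = 237*278 = 65886)
√(q + (59777 - 1*(-133639))) = √(65886 + (59777 - 1*(-133639))) = √(65886 + (59777 + 133639)) = √(65886 + 193416) = √259302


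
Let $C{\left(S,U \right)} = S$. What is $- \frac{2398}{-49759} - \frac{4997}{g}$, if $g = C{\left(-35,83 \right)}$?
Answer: $\frac{248729653}{1741565} \approx 142.82$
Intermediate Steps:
$g = -35$
$- \frac{2398}{-49759} - \frac{4997}{g} = - \frac{2398}{-49759} - \frac{4997}{-35} = \left(-2398\right) \left(- \frac{1}{49759}\right) - - \frac{4997}{35} = \frac{2398}{49759} + \frac{4997}{35} = \frac{248729653}{1741565}$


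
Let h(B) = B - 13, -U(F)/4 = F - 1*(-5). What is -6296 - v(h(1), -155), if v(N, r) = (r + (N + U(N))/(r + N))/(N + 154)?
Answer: -149277443/23714 ≈ -6294.9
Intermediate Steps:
U(F) = -20 - 4*F (U(F) = -4*(F - 1*(-5)) = -4*(F + 5) = -4*(5 + F) = -20 - 4*F)
h(B) = -13 + B
v(N, r) = (r + (-20 - 3*N)/(N + r))/(154 + N) (v(N, r) = (r + (N + (-20 - 4*N))/(r + N))/(N + 154) = (r + (-20 - 3*N)/(N + r))/(154 + N))
-6296 - v(h(1), -155) = -6296 - (-20 + (-155)**2 - 3*(-13 + 1) + (-13 + 1)*(-155))/((-13 + 1)**2 + 154*(-13 + 1) + 154*(-155) + (-13 + 1)*(-155)) = -6296 - (-20 + 24025 - 3*(-12) - 12*(-155))/((-12)**2 + 154*(-12) - 23870 - 12*(-155)) = -6296 - (-20 + 24025 + 36 + 1860)/(144 - 1848 - 23870 + 1860) = -6296 - 25901/(-23714) = -6296 - (-1)*25901/23714 = -6296 - 1*(-25901/23714) = -6296 + 25901/23714 = -149277443/23714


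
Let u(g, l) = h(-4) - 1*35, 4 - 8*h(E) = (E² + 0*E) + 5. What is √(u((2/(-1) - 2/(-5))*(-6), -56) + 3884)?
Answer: 5*√2462/4 ≈ 62.023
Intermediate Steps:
h(E) = -⅛ - E²/8 (h(E) = ½ - ((E² + 0*E) + 5)/8 = ½ - ((E² + 0) + 5)/8 = ½ - (E² + 5)/8 = ½ - (5 + E²)/8 = ½ + (-5/8 - E²/8) = -⅛ - E²/8)
u(g, l) = -297/8 (u(g, l) = (-⅛ - ⅛*(-4)²) - 1*35 = (-⅛ - ⅛*16) - 35 = (-⅛ - 2) - 35 = -17/8 - 35 = -297/8)
√(u((2/(-1) - 2/(-5))*(-6), -56) + 3884) = √(-297/8 + 3884) = √(30775/8) = 5*√2462/4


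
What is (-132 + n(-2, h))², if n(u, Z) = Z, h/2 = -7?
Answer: 21316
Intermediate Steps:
h = -14 (h = 2*(-7) = -14)
(-132 + n(-2, h))² = (-132 - 14)² = (-146)² = 21316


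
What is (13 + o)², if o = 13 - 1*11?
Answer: 225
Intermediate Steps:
o = 2 (o = 13 - 11 = 2)
(13 + o)² = (13 + 2)² = 15² = 225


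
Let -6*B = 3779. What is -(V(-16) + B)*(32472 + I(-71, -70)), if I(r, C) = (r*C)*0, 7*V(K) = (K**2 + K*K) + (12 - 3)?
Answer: 126245724/7 ≈ 1.8035e+7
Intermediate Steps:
B = -3779/6 (B = -1/6*3779 = -3779/6 ≈ -629.83)
V(K) = 9/7 + 2*K**2/7 (V(K) = ((K**2 + K*K) + (12 - 3))/7 = ((K**2 + K**2) + 9)/7 = (2*K**2 + 9)/7 = (9 + 2*K**2)/7 = 9/7 + 2*K**2/7)
I(r, C) = 0 (I(r, C) = (C*r)*0 = 0)
-(V(-16) + B)*(32472 + I(-71, -70)) = -((9/7 + (2/7)*(-16)**2) - 3779/6)*(32472 + 0) = -((9/7 + (2/7)*256) - 3779/6)*32472 = -((9/7 + 512/7) - 3779/6)*32472 = -(521/7 - 3779/6)*32472 = -(-23327)*32472/42 = -1*(-126245724/7) = 126245724/7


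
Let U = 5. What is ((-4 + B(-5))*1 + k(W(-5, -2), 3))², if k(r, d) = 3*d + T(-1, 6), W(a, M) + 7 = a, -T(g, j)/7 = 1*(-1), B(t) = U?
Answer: 289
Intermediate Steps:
B(t) = 5
T(g, j) = 7 (T(g, j) = -7*(-1) = 7)
W(a, M) = -7 + a
k(r, d) = 7 + 3*d (k(r, d) = 3*d + 7 = 7 + 3*d)
((-4 + B(-5))*1 + k(W(-5, -2), 3))² = ((-4 + 5)*1 + (7 + 3*3))² = (1*1 + (7 + 9))² = (1 + 16)² = 17² = 289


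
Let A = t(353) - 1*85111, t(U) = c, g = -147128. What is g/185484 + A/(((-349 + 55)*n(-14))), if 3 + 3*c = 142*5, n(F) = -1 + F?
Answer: -2048981351/102248055 ≈ -20.039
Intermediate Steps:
c = 707/3 (c = -1 + (142*5)/3 = -1 + (⅓)*710 = -1 + 710/3 = 707/3 ≈ 235.67)
t(U) = 707/3
A = -254626/3 (A = 707/3 - 1*85111 = 707/3 - 85111 = -254626/3 ≈ -84875.)
g/185484 + A/(((-349 + 55)*n(-14))) = -147128/185484 - 254626*1/((-1 - 14)*(-349 + 55))/3 = -147128*1/185484 - 254626/(3*((-294*(-15)))) = -36782/46371 - 254626/3/4410 = -36782/46371 - 254626/3*1/4410 = -36782/46371 - 127313/6615 = -2048981351/102248055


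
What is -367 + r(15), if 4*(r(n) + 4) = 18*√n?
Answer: -371 + 9*√15/2 ≈ -353.57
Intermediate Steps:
r(n) = -4 + 9*√n/2 (r(n) = -4 + (18*√n)/4 = -4 + 9*√n/2)
-367 + r(15) = -367 + (-4 + 9*√15/2) = -371 + 9*√15/2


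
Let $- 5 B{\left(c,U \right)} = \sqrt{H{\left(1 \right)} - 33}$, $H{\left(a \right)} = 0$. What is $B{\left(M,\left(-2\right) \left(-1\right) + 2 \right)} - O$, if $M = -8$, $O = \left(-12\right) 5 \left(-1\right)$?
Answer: $-60 - \frac{i \sqrt{33}}{5} \approx -60.0 - 1.1489 i$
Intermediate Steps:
$O = 60$ ($O = \left(-60\right) \left(-1\right) = 60$)
$B{\left(c,U \right)} = - \frac{i \sqrt{33}}{5}$ ($B{\left(c,U \right)} = - \frac{\sqrt{0 - 33}}{5} = - \frac{\sqrt{-33}}{5} = - \frac{i \sqrt{33}}{5}$)
$B{\left(M,\left(-2\right) \left(-1\right) + 2 \right)} - O = - \frac{i \sqrt{33}}{5} - 60 = -60 - \frac{i \sqrt{33}}{5}$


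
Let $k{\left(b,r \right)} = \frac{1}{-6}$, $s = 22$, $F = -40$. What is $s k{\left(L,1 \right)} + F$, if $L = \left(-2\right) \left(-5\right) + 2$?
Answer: $- \frac{131}{3} \approx -43.667$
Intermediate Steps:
$L = 12$ ($L = 10 + 2 = 12$)
$k{\left(b,r \right)} = - \frac{1}{6}$
$s k{\left(L,1 \right)} + F = 22 \left(- \frac{1}{6}\right) - 40 = - \frac{11}{3} - 40 = - \frac{131}{3}$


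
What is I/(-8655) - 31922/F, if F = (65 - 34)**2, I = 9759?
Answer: -95221103/2772485 ≈ -34.345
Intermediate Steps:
F = 961 (F = 31**2 = 961)
I/(-8655) - 31922/F = 9759/(-8655) - 31922/961 = 9759*(-1/8655) - 31922*1/961 = -3253/2885 - 31922/961 = -95221103/2772485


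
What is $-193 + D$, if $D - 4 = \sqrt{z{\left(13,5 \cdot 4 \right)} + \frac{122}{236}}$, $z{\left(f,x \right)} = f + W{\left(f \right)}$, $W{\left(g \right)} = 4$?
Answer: $-189 + \frac{\sqrt{243906}}{118} \approx -184.81$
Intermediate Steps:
$z{\left(f,x \right)} = 4 + f$ ($z{\left(f,x \right)} = f + 4 = 4 + f$)
$D = 4 + \frac{\sqrt{243906}}{118}$ ($D = 4 + \sqrt{\left(4 + 13\right) + \frac{122}{236}} = 4 + \sqrt{17 + 122 \cdot \frac{1}{236}} = 4 + \sqrt{17 + \frac{61}{118}} = 4 + \sqrt{\frac{2067}{118}} = 4 + \frac{\sqrt{243906}}{118} \approx 8.1853$)
$-193 + D = -193 + \left(4 + \frac{\sqrt{243906}}{118}\right) = -189 + \frac{\sqrt{243906}}{118}$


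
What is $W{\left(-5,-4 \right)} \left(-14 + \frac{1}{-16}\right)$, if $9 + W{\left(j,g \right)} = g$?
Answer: $\frac{2925}{16} \approx 182.81$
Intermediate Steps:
$W{\left(j,g \right)} = -9 + g$
$W{\left(-5,-4 \right)} \left(-14 + \frac{1}{-16}\right) = \left(-9 - 4\right) \left(-14 + \frac{1}{-16}\right) = - 13 \left(-14 - \frac{1}{16}\right) = \left(-13\right) \left(- \frac{225}{16}\right) = \frac{2925}{16}$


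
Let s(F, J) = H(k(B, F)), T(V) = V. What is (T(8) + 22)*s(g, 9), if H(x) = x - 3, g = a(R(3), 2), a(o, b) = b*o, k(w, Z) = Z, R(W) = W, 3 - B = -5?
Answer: 90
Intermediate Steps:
B = 8 (B = 3 - 1*(-5) = 3 + 5 = 8)
g = 6 (g = 2*3 = 6)
H(x) = -3 + x
s(F, J) = -3 + F
(T(8) + 22)*s(g, 9) = (8 + 22)*(-3 + 6) = 30*3 = 90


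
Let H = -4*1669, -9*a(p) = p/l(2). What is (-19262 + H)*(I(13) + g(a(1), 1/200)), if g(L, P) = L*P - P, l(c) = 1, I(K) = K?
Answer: -3370499/10 ≈ -3.3705e+5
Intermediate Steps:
a(p) = -p/9 (a(p) = -p/(9*1) = -p/9)
g(L, P) = -P + L*P
H = -6676
(-19262 + H)*(I(13) + g(a(1), 1/200)) = (-19262 - 6676)*(13 + (-1 - 1/9*1)/200) = -25938*(13 + (-1 - 1/9)/200) = -25938*(13 + (1/200)*(-10/9)) = -25938*(13 - 1/180) = -25938*2339/180 = -3370499/10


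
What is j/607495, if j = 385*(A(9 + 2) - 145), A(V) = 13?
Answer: -1452/17357 ≈ -0.083655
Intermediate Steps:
j = -50820 (j = 385*(13 - 145) = 385*(-132) = -50820)
j/607495 = -50820/607495 = -50820*1/607495 = -1452/17357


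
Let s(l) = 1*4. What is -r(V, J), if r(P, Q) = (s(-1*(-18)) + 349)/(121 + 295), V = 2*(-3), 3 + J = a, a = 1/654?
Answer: -353/416 ≈ -0.84856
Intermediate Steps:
s(l) = 4
a = 1/654 ≈ 0.0015291
J = -1961/654 (J = -3 + 1/654 = -1961/654 ≈ -2.9985)
V = -6
r(P, Q) = 353/416 (r(P, Q) = (4 + 349)/(121 + 295) = 353/416)
-r(V, J) = -1*353/416 = -353/416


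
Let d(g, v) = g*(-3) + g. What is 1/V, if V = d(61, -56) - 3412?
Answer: -1/3534 ≈ -0.00028297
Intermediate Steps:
d(g, v) = -2*g (d(g, v) = -3*g + g = -2*g)
V = -3534 (V = -2*61 - 3412 = -122 - 3412 = -3534)
1/V = 1/(-3534) = -1/3534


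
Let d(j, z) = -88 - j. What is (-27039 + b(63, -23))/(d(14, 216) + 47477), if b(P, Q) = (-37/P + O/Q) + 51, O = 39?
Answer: -7821784/13729275 ≈ -0.56972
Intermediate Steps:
b(P, Q) = 51 - 37/P + 39/Q (b(P, Q) = (-37/P + 39/Q) + 51 = 51 - 37/P + 39/Q)
(-27039 + b(63, -23))/(d(14, 216) + 47477) = (-27039 + (51 - 37/63 + 39/(-23)))/((-88 - 1*14) + 47477) = (-27039 + (51 - 37*1/63 + 39*(-1/23)))/((-88 - 14) + 47477) = (-27039 + (51 - 37/63 - 39/23))/(-102 + 47477) = (-27039 + 70591/1449)/47375 = -39108920/1449*1/47375 = -7821784/13729275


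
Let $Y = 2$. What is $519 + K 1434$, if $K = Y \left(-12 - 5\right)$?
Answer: $-48237$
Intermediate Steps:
$K = -34$ ($K = 2 \left(-12 - 5\right) = 2 \left(-17\right) = -34$)
$519 + K 1434 = 519 - 48756 = -48237$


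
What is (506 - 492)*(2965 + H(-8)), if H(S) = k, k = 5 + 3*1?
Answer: 41622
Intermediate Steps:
k = 8 (k = 5 + 3 = 8)
H(S) = 8
(506 - 492)*(2965 + H(-8)) = (506 - 492)*(2965 + 8) = 14*2973 = 41622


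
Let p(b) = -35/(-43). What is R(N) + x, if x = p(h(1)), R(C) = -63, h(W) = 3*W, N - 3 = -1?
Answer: -2674/43 ≈ -62.186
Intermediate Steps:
N = 2 (N = 3 - 1 = 2)
p(b) = 35/43 (p(b) = -35*(-1/43) = 35/43)
x = 35/43 ≈ 0.81395
R(N) + x = -63 + 35/43 = -2674/43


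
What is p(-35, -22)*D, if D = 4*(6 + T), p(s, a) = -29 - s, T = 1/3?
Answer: 152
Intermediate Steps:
T = ⅓ ≈ 0.33333
D = 76/3 (D = 4*(6 + ⅓) = 4*(19/3) = 76/3 ≈ 25.333)
p(-35, -22)*D = (-29 - 1*(-35))*(76/3) = (-29 + 35)*(76/3) = 6*(76/3) = 152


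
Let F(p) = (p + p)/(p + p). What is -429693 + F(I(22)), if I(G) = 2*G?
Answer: -429692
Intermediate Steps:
F(p) = 1 (F(p) = (2*p)/((2*p)) = (2*p)*(1/(2*p)) = 1)
-429693 + F(I(22)) = -429693 + 1 = -429692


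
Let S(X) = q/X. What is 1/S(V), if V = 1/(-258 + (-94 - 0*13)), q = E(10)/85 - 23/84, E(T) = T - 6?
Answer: 1785/142472 ≈ 0.012529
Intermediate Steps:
E(T) = -6 + T
q = -1619/7140 (q = (-6 + 10)/85 - 23/84 = 4*(1/85) - 23*1/84 = 4/85 - 23/84 = -1619/7140 ≈ -0.22675)
V = -1/352 (V = 1/(-258 + (-94 - 1*0)) = 1/(-258 + (-94 + 0)) = 1/(-258 - 94) = 1/(-352) = -1/352 ≈ -0.0028409)
S(X) = -1619/(7140*X)
1/S(V) = 1/(-1619/(7140*(-1/352))) = 1/(-1619/7140*(-352)) = 1/(142472/1785) = 1785/142472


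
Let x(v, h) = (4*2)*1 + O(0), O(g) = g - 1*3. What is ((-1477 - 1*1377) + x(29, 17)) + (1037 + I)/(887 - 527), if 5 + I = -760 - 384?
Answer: -128219/45 ≈ -2849.3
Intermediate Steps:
O(g) = -3 + g (O(g) = g - 3 = -3 + g)
I = -1149 (I = -5 + (-760 - 384) = -5 - 1144 = -1149)
x(v, h) = 5 (x(v, h) = (4*2)*1 + (-3 + 0) = 8*1 - 3 = 8 - 3 = 5)
((-1477 - 1*1377) + x(29, 17)) + (1037 + I)/(887 - 527) = ((-1477 - 1*1377) + 5) + (1037 - 1149)/(887 - 527) = ((-1477 - 1377) + 5) - 112/360 = (-2854 + 5) - 112*1/360 = -2849 - 14/45 = -128219/45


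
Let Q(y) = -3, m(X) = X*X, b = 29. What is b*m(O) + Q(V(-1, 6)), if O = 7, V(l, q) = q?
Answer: 1418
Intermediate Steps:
m(X) = X²
b*m(O) + Q(V(-1, 6)) = 29*7² - 3 = 29*49 - 3 = 1421 - 3 = 1418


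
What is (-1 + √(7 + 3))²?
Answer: (1 - √10)² ≈ 4.6754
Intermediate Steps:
(-1 + √(7 + 3))² = (-1 + √10)²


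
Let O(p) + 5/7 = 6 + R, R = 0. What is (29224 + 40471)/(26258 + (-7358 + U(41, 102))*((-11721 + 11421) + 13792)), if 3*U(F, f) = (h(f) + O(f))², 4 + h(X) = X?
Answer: -64435/47401122 ≈ -0.0013594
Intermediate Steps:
O(p) = 37/7 (O(p) = -5/7 + (6 + 0) = -5/7 + 6 = 37/7)
h(X) = -4 + X
U(F, f) = (9/7 + f)²/3 (U(F, f) = ((-4 + f) + 37/7)²/3 = (9/7 + f)²/3)
(29224 + 40471)/(26258 + (-7358 + U(41, 102))*((-11721 + 11421) + 13792)) = (29224 + 40471)/(26258 + (-7358 + (9 + 7*102)²/147)*((-11721 + 11421) + 13792)) = 69695/(26258 + (-7358 + (9 + 714)²/147)*(-300 + 13792)) = 69695/(26258 + (-7358 + (1/147)*723²)*13492) = 69695/(26258 + (-7358 + (1/147)*522729)*13492) = 69695/(26258 + (-7358 + 174243/49)*13492) = 69695/(26258 - 186299/49*13492) = 69695/(26258 - 2513546108/49) = 69695/(-2512259466/49) = 69695*(-49/2512259466) = -64435/47401122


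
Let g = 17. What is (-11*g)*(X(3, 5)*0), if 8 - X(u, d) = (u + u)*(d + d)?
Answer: 0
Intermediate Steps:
X(u, d) = 8 - 4*d*u (X(u, d) = 8 - (u + u)*(d + d) = 8 - 2*u*2*d = 8 - 4*d*u)
(-11*g)*(X(3, 5)*0) = (-11*17)*((8 - 4*5*3)*0) = -187*(8 - 60)*0 = -(-9724)*0 = -187*0 = 0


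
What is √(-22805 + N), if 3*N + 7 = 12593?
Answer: I*√167487/3 ≈ 136.42*I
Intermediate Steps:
N = 12586/3 (N = -7/3 + (⅓)*12593 = -7/3 + 12593/3 = 12586/3 ≈ 4195.3)
√(-22805 + N) = √(-22805 + 12586/3) = √(-55829/3) = I*√167487/3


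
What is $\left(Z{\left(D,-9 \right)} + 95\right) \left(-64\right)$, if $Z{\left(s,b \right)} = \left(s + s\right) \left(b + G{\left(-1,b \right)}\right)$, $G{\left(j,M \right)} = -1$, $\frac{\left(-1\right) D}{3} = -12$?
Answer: $40000$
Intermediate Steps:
$D = 36$ ($D = \left(-3\right) \left(-12\right) = 36$)
$Z{\left(s,b \right)} = 2 s \left(-1 + b\right)$ ($Z{\left(s,b \right)} = \left(s + s\right) \left(b - 1\right) = 2 s \left(-1 + b\right)$)
$\left(Z{\left(D,-9 \right)} + 95\right) \left(-64\right) = \left(2 \cdot 36 \left(-1 - 9\right) + 95\right) \left(-64\right) = \left(2 \cdot 36 \left(-10\right) + 95\right) \left(-64\right) = \left(-720 + 95\right) \left(-64\right) = \left(-625\right) \left(-64\right) = 40000$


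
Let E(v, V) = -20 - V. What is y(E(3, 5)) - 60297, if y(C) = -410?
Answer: -60707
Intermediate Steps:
y(E(3, 5)) - 60297 = -410 - 60297 = -60707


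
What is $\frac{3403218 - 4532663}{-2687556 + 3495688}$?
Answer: $- \frac{1129445}{808132} \approx -1.3976$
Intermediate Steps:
$\frac{3403218 - 4532663}{-2687556 + 3495688} = - \frac{1129445}{808132}$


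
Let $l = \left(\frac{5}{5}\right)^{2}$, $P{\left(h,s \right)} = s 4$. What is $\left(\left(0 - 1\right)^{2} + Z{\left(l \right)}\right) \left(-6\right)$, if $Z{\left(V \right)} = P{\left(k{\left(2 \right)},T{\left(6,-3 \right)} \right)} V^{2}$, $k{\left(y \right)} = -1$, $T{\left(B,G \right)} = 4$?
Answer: $-102$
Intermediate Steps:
$P{\left(h,s \right)} = 4 s$
$l = 1$ ($l = \left(5 \cdot \frac{1}{5}\right)^{2} = 1^{2} = 1$)
$Z{\left(V \right)} = 16 V^{2}$ ($Z{\left(V \right)} = 4 \cdot 4 V^{2} = 16 V^{2}$)
$\left(\left(0 - 1\right)^{2} + Z{\left(l \right)}\right) \left(-6\right) = \left(\left(0 - 1\right)^{2} + 16 \cdot 1^{2}\right) \left(-6\right) = \left(\left(-1\right)^{2} + 16 \cdot 1\right) \left(-6\right) = \left(1 + 16\right) \left(-6\right) = 17 \left(-6\right) = -102$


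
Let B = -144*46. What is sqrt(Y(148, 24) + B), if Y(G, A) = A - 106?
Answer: I*sqrt(6706) ≈ 81.89*I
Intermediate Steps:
B = -6624
Y(G, A) = -106 + A
sqrt(Y(148, 24) + B) = sqrt((-106 + 24) - 6624) = sqrt(-82 - 6624) = sqrt(-6706) = I*sqrt(6706)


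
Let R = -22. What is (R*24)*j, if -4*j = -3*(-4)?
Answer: 1584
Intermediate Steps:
j = -3 (j = -(-3)*(-4)/4 = -¼*12 = -3)
(R*24)*j = -22*24*(-3) = -528*(-3) = 1584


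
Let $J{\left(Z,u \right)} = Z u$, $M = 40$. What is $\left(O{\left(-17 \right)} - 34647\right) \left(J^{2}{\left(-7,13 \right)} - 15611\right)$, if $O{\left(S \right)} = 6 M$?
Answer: $252203310$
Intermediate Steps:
$O{\left(S \right)} = 240$ ($O{\left(S \right)} = 6 \cdot 40 = 240$)
$\left(O{\left(-17 \right)} - 34647\right) \left(J^{2}{\left(-7,13 \right)} - 15611\right) = \left(240 - 34647\right) \left(\left(\left(-7\right) 13\right)^{2} - 15611\right) = - 34407 \left(\left(-91\right)^{2} - 15611\right) = - 34407 \left(8281 - 15611\right) = \left(-34407\right) \left(-7330\right) = 252203310$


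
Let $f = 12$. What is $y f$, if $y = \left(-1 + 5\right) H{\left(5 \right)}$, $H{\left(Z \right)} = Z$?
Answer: $240$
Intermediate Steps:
$y = 20$ ($y = \left(-1 + 5\right) 5 = 4 \cdot 5 = 20$)
$y f = 20 \cdot 12 = 240$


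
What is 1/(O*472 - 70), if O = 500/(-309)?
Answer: -309/257630 ≈ -0.0011994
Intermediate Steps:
O = -500/309 (O = 500*(-1/309) = -500/309 ≈ -1.6181)
1/(O*472 - 70) = 1/(-500/309*472 - 70) = 1/(-236000/309 - 70) = 1/(-257630/309) = -309/257630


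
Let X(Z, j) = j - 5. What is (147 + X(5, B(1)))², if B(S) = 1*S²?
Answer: 20449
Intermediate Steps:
B(S) = S²
X(Z, j) = -5 + j
(147 + X(5, B(1)))² = (147 + (-5 + 1²))² = (147 + (-5 + 1))² = (147 - 4)² = 143² = 20449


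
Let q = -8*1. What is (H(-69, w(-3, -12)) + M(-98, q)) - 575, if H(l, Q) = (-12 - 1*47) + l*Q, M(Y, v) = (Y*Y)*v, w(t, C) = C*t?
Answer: -79950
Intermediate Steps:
q = -8
M(Y, v) = v*Y² (M(Y, v) = Y²*v = v*Y²)
H(l, Q) = -59 + Q*l (H(l, Q) = (-12 - 47) + Q*l = -59 + Q*l)
(H(-69, w(-3, -12)) + M(-98, q)) - 575 = ((-59 - 12*(-3)*(-69)) - 8*(-98)²) - 575 = ((-59 + 36*(-69)) - 8*9604) - 575 = ((-59 - 2484) - 76832) - 575 = (-2543 - 76832) - 575 = -79375 - 575 = -79950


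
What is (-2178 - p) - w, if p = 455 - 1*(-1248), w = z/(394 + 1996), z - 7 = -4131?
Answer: -4635733/1195 ≈ -3879.3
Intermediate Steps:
z = -4124 (z = 7 - 4131 = -4124)
w = -2062/1195 (w = -4124/(394 + 1996) = -4124/2390 = -4124*1/2390 = -2062/1195 ≈ -1.7255)
p = 1703 (p = 455 + 1248 = 1703)
(-2178 - p) - w = (-2178 - 1*1703) - 1*(-2062/1195) = (-2178 - 1703) + 2062/1195 = -3881 + 2062/1195 = -4635733/1195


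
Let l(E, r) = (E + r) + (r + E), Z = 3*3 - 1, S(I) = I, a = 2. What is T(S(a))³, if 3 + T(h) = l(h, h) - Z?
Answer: -27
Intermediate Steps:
Z = 8 (Z = 9 - 1 = 8)
l(E, r) = 2*E + 2*r (l(E, r) = (E + r) + (E + r) = 2*E + 2*r)
T(h) = -11 + 4*h (T(h) = -3 + ((2*h + 2*h) - 1*8) = -3 + (4*h - 8) = -3 + (-8 + 4*h) = -11 + 4*h)
T(S(a))³ = (-11 + 4*2)³ = (-11 + 8)³ = (-3)³ = -27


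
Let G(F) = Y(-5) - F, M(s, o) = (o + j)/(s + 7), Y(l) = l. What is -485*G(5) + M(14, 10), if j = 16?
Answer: 101876/21 ≈ 4851.2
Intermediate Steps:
M(s, o) = (16 + o)/(7 + s) (M(s, o) = (o + 16)/(s + 7) = (16 + o)/(7 + s))
G(F) = -5 - F
-485*G(5) + M(14, 10) = -485*(-5 - 1*5) + (16 + 10)/(7 + 14) = -485*(-5 - 5) + 26/21 = -485*(-10) + (1/21)*26 = 4850 + 26/21 = 101876/21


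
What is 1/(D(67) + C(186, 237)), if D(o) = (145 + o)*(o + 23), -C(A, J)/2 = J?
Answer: 1/18606 ≈ 5.3746e-5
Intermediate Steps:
C(A, J) = -2*J
D(o) = (23 + o)*(145 + o) (D(o) = (145 + o)*(23 + o) = (23 + o)*(145 + o))
1/(D(67) + C(186, 237)) = 1/((3335 + 67² + 168*67) - 2*237) = 1/((3335 + 4489 + 11256) - 474) = 1/(19080 - 474) = 1/18606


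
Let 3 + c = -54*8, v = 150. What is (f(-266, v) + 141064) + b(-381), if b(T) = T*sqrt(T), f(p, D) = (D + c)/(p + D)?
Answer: 16363709/116 - 381*I*sqrt(381) ≈ 1.4107e+5 - 7436.8*I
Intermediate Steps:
c = -435 (c = -3 - 54*8 = -3 - 432 = -435)
f(p, D) = (-435 + D)/(D + p) (f(p, D) = (D - 435)/(p + D) = (-435 + D)/(D + p))
b(T) = T**(3/2)
(f(-266, v) + 141064) + b(-381) = ((-435 + 150)/(150 - 266) + 141064) + (-381)**(3/2) = (-285/(-116) + 141064) - 381*I*sqrt(381) = (-1/116*(-285) + 141064) - 381*I*sqrt(381) = (285/116 + 141064) - 381*I*sqrt(381) = 16363709/116 - 381*I*sqrt(381)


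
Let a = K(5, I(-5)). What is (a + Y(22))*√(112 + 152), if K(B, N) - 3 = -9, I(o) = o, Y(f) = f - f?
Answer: -12*√66 ≈ -97.489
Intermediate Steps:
Y(f) = 0
K(B, N) = -6 (K(B, N) = 3 - 9 = -6)
a = -6
(a + Y(22))*√(112 + 152) = (-6 + 0)*√(112 + 152) = -12*√66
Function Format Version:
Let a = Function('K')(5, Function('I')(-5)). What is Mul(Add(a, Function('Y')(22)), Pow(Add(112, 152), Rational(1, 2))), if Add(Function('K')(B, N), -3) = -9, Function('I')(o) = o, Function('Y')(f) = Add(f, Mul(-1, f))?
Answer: Mul(-12, Pow(66, Rational(1, 2))) ≈ -97.489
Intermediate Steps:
Function('Y')(f) = 0
Function('K')(B, N) = -6 (Function('K')(B, N) = Add(3, -9) = -6)
a = -6
Mul(Add(a, Function('Y')(22)), Pow(Add(112, 152), Rational(1, 2))) = Mul(Add(-6, 0), Pow(Add(112, 152), Rational(1, 2))) = Mul(-6, Pow(264, Rational(1, 2))) = Mul(-6, Mul(2, Pow(66, Rational(1, 2)))) = Mul(-12, Pow(66, Rational(1, 2)))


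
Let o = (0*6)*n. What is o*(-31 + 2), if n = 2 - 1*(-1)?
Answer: 0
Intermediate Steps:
n = 3 (n = 2 + 1 = 3)
o = 0 (o = (0*6)*3 = 0*3 = 0)
o*(-31 + 2) = 0*(-31 + 2) = 0*(-29) = 0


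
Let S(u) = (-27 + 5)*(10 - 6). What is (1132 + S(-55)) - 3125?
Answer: -2081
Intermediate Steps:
S(u) = -88 (S(u) = -22*4 = -88)
(1132 + S(-55)) - 3125 = (1132 - 88) - 3125 = 1044 - 3125 = -2081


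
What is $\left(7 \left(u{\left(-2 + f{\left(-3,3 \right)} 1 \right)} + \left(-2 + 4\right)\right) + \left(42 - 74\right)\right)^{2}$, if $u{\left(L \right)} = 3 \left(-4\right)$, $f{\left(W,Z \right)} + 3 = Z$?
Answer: $10404$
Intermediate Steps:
$f{\left(W,Z \right)} = -3 + Z$
$u{\left(L \right)} = -12$
$\left(7 \left(u{\left(-2 + f{\left(-3,3 \right)} 1 \right)} + \left(-2 + 4\right)\right) + \left(42 - 74\right)\right)^{2} = \left(7 \left(-12 + \left(-2 + 4\right)\right) + \left(42 - 74\right)\right)^{2} = \left(7 \left(-12 + 2\right) - 32\right)^{2} = \left(7 \left(-10\right) - 32\right)^{2} = \left(-70 - 32\right)^{2} = \left(-102\right)^{2} = 10404$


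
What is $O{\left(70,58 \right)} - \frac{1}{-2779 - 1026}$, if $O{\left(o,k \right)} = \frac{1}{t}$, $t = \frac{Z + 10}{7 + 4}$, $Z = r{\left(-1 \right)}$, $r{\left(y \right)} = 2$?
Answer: $\frac{41867}{45660} \approx 0.91693$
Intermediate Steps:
$Z = 2$
$t = \frac{12}{11}$ ($t = \frac{2 + 10}{7 + 4} = \frac{12}{11} \approx 1.0909$)
$O{\left(o,k \right)} = \frac{11}{12}$ ($O{\left(o,k \right)} = \frac{1}{\frac{12}{11}} = \frac{11}{12}$)
$O{\left(70,58 \right)} - \frac{1}{-2779 - 1026} = \frac{11}{12} - \frac{1}{-2779 - 1026} = \frac{11}{12} - \frac{1}{-3805} = \frac{11}{12} - - \frac{1}{3805} = \frac{11}{12} + \frac{1}{3805} = \frac{41867}{45660}$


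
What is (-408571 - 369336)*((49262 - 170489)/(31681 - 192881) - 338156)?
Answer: 3261861347598347/12400 ≈ 2.6305e+11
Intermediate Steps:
(-408571 - 369336)*((49262 - 170489)/(31681 - 192881) - 338156) = -777907*(-121227/(-161200) - 338156) = -777907*(-121227*(-1/161200) - 338156) = -777907*(121227/161200 - 338156) = -777907*(-54510625973/161200) = 3261861347598347/12400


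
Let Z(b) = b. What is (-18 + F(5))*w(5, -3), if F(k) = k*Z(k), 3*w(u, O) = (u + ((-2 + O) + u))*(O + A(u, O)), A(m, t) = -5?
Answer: -280/3 ≈ -93.333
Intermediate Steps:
w(u, O) = (-5 + O)*(-2 + O + 2*u)/3 (w(u, O) = ((u + ((-2 + O) + u))*(O - 5))/3 = ((u + (-2 + O + u))*(-5 + O))/3 = ((-2 + O + 2*u)*(-5 + O))/3 = ((-5 + O)*(-2 + O + 2*u))/3 = (-5 + O)*(-2 + O + 2*u)/3)
F(k) = k**2 (F(k) = k*k = k**2)
(-18 + F(5))*w(5, -3) = (-18 + 5**2)*(10/3 - 10/3*5 - 7/3*(-3) + (1/3)*(-3)**2 + (2/3)*(-3)*5) = (-18 + 25)*(10/3 - 50/3 + 7 + (1/3)*9 - 10) = 7*(10/3 - 50/3 + 7 + 3 - 10) = 7*(-40/3) = -280/3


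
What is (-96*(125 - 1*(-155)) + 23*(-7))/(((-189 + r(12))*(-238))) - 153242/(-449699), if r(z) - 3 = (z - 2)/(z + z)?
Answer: -4621534544/17025154441 ≈ -0.27145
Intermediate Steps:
r(z) = 3 + (-2 + z)/(2*z) (r(z) = 3 + (z - 2)/(z + z) = 3 + (-2 + z)/((2*z)) = 3 + (-2 + z)*(1/(2*z)) = 3 + (-2 + z)/(2*z))
(-96*(125 - 1*(-155)) + 23*(-7))/(((-189 + r(12))*(-238))) - 153242/(-449699) = (-96*(125 - 1*(-155)) + 23*(-7))/(((-189 + (7/2 - 1/12))*(-238))) - 153242/(-449699) = (-96*(125 + 155) - 161)/(((-189 + (7/2 - 1*1/12))*(-238))) - 153242*(-1/449699) = (-96*280 - 161)/(((-189 + (7/2 - 1/12))*(-238))) + 153242/449699 = (-26880 - 161)/(((-189 + 41/12)*(-238))) + 153242/449699 = -27041/((-2227/12*(-238))) + 153242/449699 = -27041/265013/6 + 153242/449699 = -27041*6/265013 + 153242/449699 = -23178/37859 + 153242/449699 = -4621534544/17025154441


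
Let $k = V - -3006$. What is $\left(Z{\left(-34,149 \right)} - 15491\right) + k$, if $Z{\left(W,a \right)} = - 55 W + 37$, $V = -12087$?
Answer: $-22665$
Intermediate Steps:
$Z{\left(W,a \right)} = 37 - 55 W$
$k = -9081$ ($k = -12087 - -3006 = -12087 + 3006 = -9081$)
$\left(Z{\left(-34,149 \right)} - 15491\right) + k = \left(\left(37 - -1870\right) - 15491\right) - 9081 = \left(\left(37 + 1870\right) - 15491\right) - 9081 = \left(1907 - 15491\right) - 9081 = -13584 - 9081 = -22665$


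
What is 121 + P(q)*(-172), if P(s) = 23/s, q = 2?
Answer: -1857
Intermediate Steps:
121 + P(q)*(-172) = 121 + (23/2)*(-172) = 121 - 1978 = -1857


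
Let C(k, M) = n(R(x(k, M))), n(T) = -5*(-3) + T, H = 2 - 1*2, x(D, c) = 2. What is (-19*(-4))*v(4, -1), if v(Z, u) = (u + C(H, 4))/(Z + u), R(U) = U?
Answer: 1216/3 ≈ 405.33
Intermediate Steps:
H = 0 (H = 2 - 2 = 0)
n(T) = 15 + T
C(k, M) = 17 (C(k, M) = 15 + 2 = 17)
v(Z, u) = (17 + u)/(Z + u) (v(Z, u) = (u + 17)/(Z + u) = (17 + u)/(Z + u))
(-19*(-4))*v(4, -1) = (-19*(-4))*((17 - 1)/(4 - 1)) = 76*(16/3) = 1216/3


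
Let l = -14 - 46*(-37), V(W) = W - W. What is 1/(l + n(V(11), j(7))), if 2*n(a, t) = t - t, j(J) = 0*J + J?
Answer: 1/1688 ≈ 0.00059242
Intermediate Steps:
j(J) = J (j(J) = 0 + J = J)
V(W) = 0
n(a, t) = 0 (n(a, t) = (t - t)/2 = (½)*0 = 0)
l = 1688 (l = -14 + 1702 = 1688)
1/(l + n(V(11), j(7))) = 1/(1688 + 0) = 1/1688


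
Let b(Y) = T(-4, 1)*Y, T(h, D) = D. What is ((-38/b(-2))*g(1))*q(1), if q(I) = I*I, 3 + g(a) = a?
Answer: -38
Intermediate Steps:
g(a) = -3 + a
b(Y) = Y (b(Y) = 1*Y = Y)
q(I) = I²
((-38/b(-2))*g(1))*q(1) = ((-38/(-2))*(-3 + 1))*1² = (-38*(-½)*(-2))*1 = (19*(-2))*1 = -38*1 = -38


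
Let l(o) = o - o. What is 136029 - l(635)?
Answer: 136029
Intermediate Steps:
l(o) = 0
136029 - l(635) = 136029 - 1*0 = 136029 + 0 = 136029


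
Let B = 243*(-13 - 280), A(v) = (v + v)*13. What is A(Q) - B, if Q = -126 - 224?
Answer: 62099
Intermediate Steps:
Q = -350
A(v) = 26*v (A(v) = (2*v)*13 = 26*v)
B = -71199 (B = 243*(-293) = -71199)
A(Q) - B = 26*(-350) - 1*(-71199) = -9100 + 71199 = 62099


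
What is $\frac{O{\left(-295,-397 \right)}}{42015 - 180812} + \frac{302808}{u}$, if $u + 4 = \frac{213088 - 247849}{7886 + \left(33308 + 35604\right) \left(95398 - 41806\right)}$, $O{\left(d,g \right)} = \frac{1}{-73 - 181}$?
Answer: $- \frac{39425470711798934966239}{520799496487071398} \approx -75702.0$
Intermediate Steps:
$O{\left(d,g \right)} = - \frac{1}{254}$ ($O{\left(d,g \right)} = \frac{1}{-254} = - \frac{1}{254}$)
$u = - \frac{14772593921}{3693139790}$ ($u = -4 + \frac{213088 - 247849}{7886 + \left(33308 + 35604\right) \left(95398 - 41806\right)} = -4 - \frac{34761}{7886 + 68912 \cdot 53592} = -4 - \frac{34761}{7886 + 3693131904} = -4 - \frac{34761}{3693139790} = - \frac{14772593921}{3693139790} \approx -4.0$)
$\frac{O{\left(-295,-397 \right)}}{42015 - 180812} + \frac{302808}{u} = - \frac{1}{254 \left(42015 - 180812\right)} + \frac{302808}{- \frac{14772593921}{3693139790}} = - \frac{1}{254 \left(-138797\right)} + 302808 \left(- \frac{3693139790}{14772593921}\right) = \left(- \frac{1}{254}\right) \left(- \frac{1}{138797}\right) - \frac{1118312273530320}{14772593921} = \frac{1}{35254438} - \frac{1118312273530320}{14772593921} = - \frac{39425470711798934966239}{520799496487071398}$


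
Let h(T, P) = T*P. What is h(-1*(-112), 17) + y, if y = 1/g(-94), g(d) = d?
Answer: 178975/94 ≈ 1904.0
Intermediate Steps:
h(T, P) = P*T
y = -1/94 (y = 1/(-94) = -1/94 ≈ -0.010638)
h(-1*(-112), 17) + y = 17*(-1*(-112)) - 1/94 = 17*112 - 1/94 = 1904 - 1/94 = 178975/94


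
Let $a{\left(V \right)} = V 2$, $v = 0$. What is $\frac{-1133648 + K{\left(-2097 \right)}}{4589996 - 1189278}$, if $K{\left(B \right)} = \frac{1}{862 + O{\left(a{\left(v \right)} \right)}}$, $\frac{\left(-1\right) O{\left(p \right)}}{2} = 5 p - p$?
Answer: $- \frac{977204575}{2931418916} \approx -0.33336$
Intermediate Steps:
$a{\left(V \right)} = 2 V$
$O{\left(p \right)} = - 8 p$ ($O{\left(p \right)} = - 2 \left(5 p - p\right) = - 2 \cdot 4 p = - 8 p$)
$K{\left(B \right)} = \frac{1}{862}$ ($K{\left(B \right)} = \frac{1}{862 - 8 \cdot 2 \cdot 0} = \frac{1}{862 - 0} = \frac{1}{862 + 0} = \frac{1}{862}$)
$\frac{-1133648 + K{\left(-2097 \right)}}{4589996 - 1189278} = \frac{-1133648 + \frac{1}{862}}{4589996 - 1189278} = - \frac{977204575}{862 \cdot 3400718} = \left(- \frac{977204575}{862}\right) \frac{1}{3400718} = - \frac{977204575}{2931418916}$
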